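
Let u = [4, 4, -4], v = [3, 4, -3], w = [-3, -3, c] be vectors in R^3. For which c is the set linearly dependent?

The vectors are dependent exactly when the determinant of the matrix with rows u, v, w vanishes.
Expanding, det = 4*c - 12.
Solving 4*c - 12 = 0 yields c = 3.

c = 3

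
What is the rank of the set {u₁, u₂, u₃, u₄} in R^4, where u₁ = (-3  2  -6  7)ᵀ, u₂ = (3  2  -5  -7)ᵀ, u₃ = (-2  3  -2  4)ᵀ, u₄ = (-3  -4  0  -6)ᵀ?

Form the matrix with u₁, u₂, u₃, u₄ as columns and reduce.
Reduction leaves 4 leading entries, giving rank 4.

4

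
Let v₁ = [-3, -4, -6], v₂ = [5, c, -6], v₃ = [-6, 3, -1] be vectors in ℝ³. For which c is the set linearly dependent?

c = -28/3

The set is linearly dependent precisely when det[v₁; v₂; v₃] = 0.
The determinant works out to -33*c - 308.
Setting this to zero gives c = -28/3.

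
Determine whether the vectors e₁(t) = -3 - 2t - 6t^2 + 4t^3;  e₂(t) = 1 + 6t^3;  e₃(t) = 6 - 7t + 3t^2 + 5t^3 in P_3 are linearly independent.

linearly independent

Write each element as a coordinate vector in ℝ⁴ using {1, t, …, t^3}.
Place the vectors as rows of a 3×4 matrix and reduce to echelon form.
The reduction yields 3 nonzero rows, so the rank is 3.
Since rank = 3 (the number of vectors), the set is linearly independent.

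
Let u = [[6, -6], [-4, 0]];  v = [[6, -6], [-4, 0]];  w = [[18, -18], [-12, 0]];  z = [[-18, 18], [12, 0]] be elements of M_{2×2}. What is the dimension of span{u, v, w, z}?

1

Represent each element by its coordinate vector in ℝ⁴.
Form the matrix with u, v, w, z as columns and reduce.
Reduction leaves 1 leading entry, giving rank 1.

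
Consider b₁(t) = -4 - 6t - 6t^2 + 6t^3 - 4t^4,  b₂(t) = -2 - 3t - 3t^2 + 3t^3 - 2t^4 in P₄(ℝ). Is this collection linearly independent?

Write each element as a coordinate vector in ℝ⁵ using {1, t, …, t^4}.
Place the vectors as rows of a 2×5 matrix and reduce to echelon form.
The reduction yields 1 nonzero row, so the rank is 1.
Since rank 1 < 2, the set is linearly dependent.
Indeed b₁ - 2b₂ = 0.

linearly dependent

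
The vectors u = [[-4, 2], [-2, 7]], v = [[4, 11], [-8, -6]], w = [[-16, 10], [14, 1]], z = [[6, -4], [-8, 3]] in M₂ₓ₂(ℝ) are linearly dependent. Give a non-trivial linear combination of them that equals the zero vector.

u - w - 2z = 0

Write each element as a vector in ℝ⁴ using {E₁₁, E₁₂, E₂₁, E₂₂}.
Write the vectors as columns of a matrix and find a nonzero vector in its null space.
A generator of the null space is (1, 0, -1, -2).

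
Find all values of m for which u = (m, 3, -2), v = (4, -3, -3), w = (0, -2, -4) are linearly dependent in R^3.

The set is linearly dependent precisely when det[u; v; w] = 0.
The determinant works out to 6*m + 64.
Setting this to zero gives m = -32/3.

m = -32/3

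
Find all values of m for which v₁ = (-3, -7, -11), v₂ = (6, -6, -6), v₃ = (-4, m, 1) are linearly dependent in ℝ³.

Place the vectors as rows of a 3×3 matrix; dependence ⇔ determinant zero.
The determinant works out to 156 - 84*m.
This vanishes exactly when m = 13/7.

m = 13/7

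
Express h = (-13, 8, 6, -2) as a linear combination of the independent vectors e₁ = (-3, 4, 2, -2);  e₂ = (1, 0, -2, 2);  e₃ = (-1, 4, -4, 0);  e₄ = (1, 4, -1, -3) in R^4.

Set up the augmented matrix [e₁ | e₂ | e₃ | e₄ | h] and row-reduce.
Back-substitution yields (α₁, …, α₄) = (3, -1, 1, -2).

h = 3e₁ - e₂ + e₃ - 2e₄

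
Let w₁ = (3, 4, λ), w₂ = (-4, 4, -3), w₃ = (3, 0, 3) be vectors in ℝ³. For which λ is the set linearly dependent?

The set is linearly dependent precisely when det[w₁; w₂; w₃] = 0.
The determinant works out to 48 - 12*λ.
This vanishes exactly when λ = 4.

λ = 4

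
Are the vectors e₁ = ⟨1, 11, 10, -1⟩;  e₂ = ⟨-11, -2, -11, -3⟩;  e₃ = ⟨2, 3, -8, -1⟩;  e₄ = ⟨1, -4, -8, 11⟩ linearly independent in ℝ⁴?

linearly independent

Place the vectors as rows of a 4×4 matrix and reduce to echelon form.
The reduction yields 4 nonzero rows, so the rank is 4.
Since rank = 4 (the number of vectors), the set is linearly independent.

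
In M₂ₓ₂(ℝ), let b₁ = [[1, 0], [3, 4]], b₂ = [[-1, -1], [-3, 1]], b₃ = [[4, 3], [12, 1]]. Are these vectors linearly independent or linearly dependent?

Take coordinates with respect to the standard basis {E₁₁, E₁₂, E₂₁, E₂₂}.
Place the vectors as rows of a 3×4 matrix and reduce to echelon form.
The reduction yields 2 nonzero rows, so the rank is 2.
Since rank 2 < 3, the set is linearly dependent.

linearly dependent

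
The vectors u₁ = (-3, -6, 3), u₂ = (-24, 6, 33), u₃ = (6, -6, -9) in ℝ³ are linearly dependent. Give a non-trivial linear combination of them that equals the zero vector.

Write the vectors as columns of a matrix and find a nonzero vector in its null space.
A generator of the null space is (2, -1, -3).

2u₁ - u₂ - 3u₃ = 0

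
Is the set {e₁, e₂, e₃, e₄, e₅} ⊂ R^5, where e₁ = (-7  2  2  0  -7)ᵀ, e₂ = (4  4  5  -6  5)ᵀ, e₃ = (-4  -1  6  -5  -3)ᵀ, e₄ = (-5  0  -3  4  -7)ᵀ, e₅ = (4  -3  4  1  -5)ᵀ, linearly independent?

The matrix [e₁|e₂|e₃|e₄|e₅] has determinant -3140.
A nonzero determinant means the columns are linearly independent.

linearly independent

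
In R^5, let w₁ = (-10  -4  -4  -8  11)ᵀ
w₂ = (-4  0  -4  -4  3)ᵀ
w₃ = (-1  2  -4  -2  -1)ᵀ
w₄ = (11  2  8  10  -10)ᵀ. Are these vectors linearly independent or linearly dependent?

Place the vectors as rows of a 4×5 matrix and reduce to echelon form.
The reduction yields 2 nonzero rows, so the rank is 2.
Since rank 2 < 4, the set is linearly dependent.

linearly dependent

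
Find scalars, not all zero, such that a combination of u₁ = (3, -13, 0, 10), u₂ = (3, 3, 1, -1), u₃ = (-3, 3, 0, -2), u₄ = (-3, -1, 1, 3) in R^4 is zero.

Row-reduce the matrix with u₁, u₂, u₃, u₄ as columns; the null space gives the coefficients.
One solution (up to scaling) is (1, 1, 3, -1).

u₁ + u₂ + 3u₃ - u₄ = 0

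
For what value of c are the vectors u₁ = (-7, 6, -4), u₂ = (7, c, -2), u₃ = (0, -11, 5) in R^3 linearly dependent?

c = 36/5

Dependence holds iff the 3×3 matrix [u₁ u₂ u₃] is singular.
Expanding, det = 252 - 35*c.
This vanishes exactly when c = 36/5.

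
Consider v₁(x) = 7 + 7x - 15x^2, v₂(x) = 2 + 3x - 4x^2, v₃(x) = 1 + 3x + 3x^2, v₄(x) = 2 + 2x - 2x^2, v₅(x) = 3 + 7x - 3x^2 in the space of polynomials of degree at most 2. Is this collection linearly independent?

linearly dependent

Write each element as a coordinate vector in ℝ³ using {1, x, x^2}.
There are 5 vectors in a 3-dimensional space, so they cannot be linearly independent.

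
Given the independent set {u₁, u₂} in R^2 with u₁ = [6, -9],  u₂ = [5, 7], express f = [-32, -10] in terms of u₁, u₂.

Write f = c₁u₁ + c₂u₂ and equate components.
The system has the unique solution (c₁, c₂) = (-2, -4).

f = -2u₁ - 4u₂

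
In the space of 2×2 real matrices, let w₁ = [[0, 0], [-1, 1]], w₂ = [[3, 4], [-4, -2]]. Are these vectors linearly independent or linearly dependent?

Take coordinates with respect to the standard basis {E₁₁, E₁₂, E₂₁, E₂₂}.
Row-reduce the matrix whose columns are w₁, w₂.
The reduction yields 2 nonzero rows, so the rank is 2.
Since rank = 2 (the number of vectors), the set is linearly independent.

linearly independent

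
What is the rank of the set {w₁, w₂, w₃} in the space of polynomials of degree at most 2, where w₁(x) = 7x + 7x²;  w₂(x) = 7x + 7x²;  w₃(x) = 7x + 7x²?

1

Use coordinates relative to {1, x, x²}.
Form the matrix with w₁, w₂, w₃ as columns and reduce.
The echelon form has 1 nonzero row, so the rank is 1.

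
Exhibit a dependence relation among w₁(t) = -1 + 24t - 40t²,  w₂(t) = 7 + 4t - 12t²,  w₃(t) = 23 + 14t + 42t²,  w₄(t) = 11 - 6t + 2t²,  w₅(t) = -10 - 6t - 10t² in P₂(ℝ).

Take coordinates with respect to {1, t, t²}.
Row-reduce the matrix with w₁, w₂, w₃, w₄, w₅ as columns; the null space gives the coefficients.
One solution (up to scaling) is (1, -3, 0, 2, 0).

w₁ - 3w₂ + 2w₄ = 0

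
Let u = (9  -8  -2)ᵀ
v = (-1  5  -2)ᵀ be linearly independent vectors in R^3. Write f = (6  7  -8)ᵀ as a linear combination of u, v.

f = u + 3v

Since u, v are independent, the coefficients expressing f are uniquely determined by a linear system.
Back-substitution yields (c₁, c₂) = (1, 3).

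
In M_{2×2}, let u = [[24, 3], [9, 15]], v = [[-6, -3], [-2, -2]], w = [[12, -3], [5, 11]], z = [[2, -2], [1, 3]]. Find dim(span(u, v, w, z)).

Use coordinates relative to {E₁₁, E₁₂, E₂₁, E₂₂}.
Form the matrix with u, v, w, z as columns and reduce.
There are 2 pivot columns, so rank = 2.

2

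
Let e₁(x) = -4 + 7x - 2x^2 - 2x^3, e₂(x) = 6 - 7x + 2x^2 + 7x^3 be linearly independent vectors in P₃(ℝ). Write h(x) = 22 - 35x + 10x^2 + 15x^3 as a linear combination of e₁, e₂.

Identify each element with its coordinate vector in ℝ⁴ via {1, x, …, x^3}.
Since e₁, e₂ are independent, the coefficients expressing h are uniquely determined by a linear system.
The system has the unique solution (α₁, α₂) = (-4, 1).

h = -4e₁ + e₂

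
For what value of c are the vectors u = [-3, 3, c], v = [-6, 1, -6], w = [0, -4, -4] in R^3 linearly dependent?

c = -1/2

Dependence holds iff the 3×3 matrix [u v w] is singular.
Cofactor expansion gives det = 24*c + 12.
Setting this to zero gives c = -1/2.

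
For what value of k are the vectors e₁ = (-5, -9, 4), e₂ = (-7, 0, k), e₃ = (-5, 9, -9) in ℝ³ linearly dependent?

k = -7/2

The set is linearly dependent precisely when det[e₁; e₂; e₃] = 0.
Cofactor expansion gives det = 90*k + 315.
Solving 90*k + 315 = 0 yields k = -7/2.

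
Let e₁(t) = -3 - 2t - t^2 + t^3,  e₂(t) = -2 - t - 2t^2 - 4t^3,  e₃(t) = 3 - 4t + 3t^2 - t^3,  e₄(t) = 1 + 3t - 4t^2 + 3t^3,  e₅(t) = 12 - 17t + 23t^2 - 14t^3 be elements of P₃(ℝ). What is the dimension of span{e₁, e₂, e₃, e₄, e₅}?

Pass to coordinate vectors with respect to the basis {1, t, …, t^3}.
Put the 4×5 matrix [e₁|e₂|e₃|e₄|e₅] into echelon form.
The echelon form has 4 nonzero rows, so the rank is 4.
(With 5 elements in a 4-dimensional space the rank is at most 4.)

dim = 4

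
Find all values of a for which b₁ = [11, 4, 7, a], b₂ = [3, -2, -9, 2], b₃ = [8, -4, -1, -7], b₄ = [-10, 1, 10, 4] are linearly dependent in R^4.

a = -14

Place the vectors as rows of a 4×4 matrix; dependence ⇔ determinant zero.
The determinant works out to -311*a - 4354.
Setting this to zero gives a = -14.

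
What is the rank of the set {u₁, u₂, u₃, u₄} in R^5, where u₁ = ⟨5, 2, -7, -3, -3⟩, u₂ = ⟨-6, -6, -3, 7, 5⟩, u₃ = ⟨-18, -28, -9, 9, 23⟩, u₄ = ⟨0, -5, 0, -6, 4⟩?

Put the 5×4 matrix [u₁|u₂|u₃|u₄] into echelon form.
There are 3 pivot columns, so rank = 3.

3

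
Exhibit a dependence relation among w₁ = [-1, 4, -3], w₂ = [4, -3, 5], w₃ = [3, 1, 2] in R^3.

w₁ + w₂ - w₃ = 0

Row-reduce the matrix with w₁, w₂, w₃ as columns; the null space gives the coefficients.
One solution (up to scaling) is (1, 1, -1).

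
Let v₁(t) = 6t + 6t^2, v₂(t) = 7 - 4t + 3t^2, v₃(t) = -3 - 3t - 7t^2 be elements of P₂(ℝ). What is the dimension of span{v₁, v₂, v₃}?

Pass to coordinate vectors with respect to the basis {1, t, t^2}.
Put the 3×3 matrix [v₁|v₂|v₃] into echelon form.
There are 3 pivot columns, so rank = 3.

3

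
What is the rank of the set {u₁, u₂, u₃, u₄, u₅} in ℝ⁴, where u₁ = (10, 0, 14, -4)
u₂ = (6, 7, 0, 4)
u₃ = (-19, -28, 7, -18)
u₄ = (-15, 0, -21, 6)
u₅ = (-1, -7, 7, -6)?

2

Form the matrix with u₁, u₂, u₃, u₄, u₅ as columns and reduce.
The echelon form has 2 nonzero rows, so the rank is 2.
(With 5 elements in a 4-dimensional space the rank is at most 4.)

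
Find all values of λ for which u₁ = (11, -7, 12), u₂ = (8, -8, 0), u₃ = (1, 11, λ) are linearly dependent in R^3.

Place the vectors as rows of a 3×3 matrix; dependence ⇔ determinant zero.
Expanding, det = 1152 - 32*λ.
Setting this to zero gives λ = 36.

λ = 36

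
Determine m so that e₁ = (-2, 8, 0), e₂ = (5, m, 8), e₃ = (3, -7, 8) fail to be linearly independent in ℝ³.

The vectors are dependent exactly when the determinant of the matrix with rows e₁, e₂, e₃ vanishes.
Expanding, det = -16*m - 240.
This vanishes exactly when m = -15.

m = -15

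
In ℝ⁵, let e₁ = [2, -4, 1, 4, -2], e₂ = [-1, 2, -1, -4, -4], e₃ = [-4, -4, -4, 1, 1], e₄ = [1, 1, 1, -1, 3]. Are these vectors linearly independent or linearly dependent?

linearly independent

Place the vectors as rows of a 4×5 matrix and reduce to echelon form.
The reduction yields 4 nonzero rows, so the rank is 4.
Since rank = 4 (the number of vectors), the set is linearly independent.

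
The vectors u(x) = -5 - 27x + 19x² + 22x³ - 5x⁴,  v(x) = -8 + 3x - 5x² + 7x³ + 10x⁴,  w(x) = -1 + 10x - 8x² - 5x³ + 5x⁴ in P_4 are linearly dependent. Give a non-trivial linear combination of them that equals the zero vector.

u - v + 3w = 0

Pass to coordinate vectors relative to the basis {1, x, …, x⁴}.
Set up α₁u + … + α₃w = 0 and solve the homogeneous system.
A generator of the null space is (1, -1, 3).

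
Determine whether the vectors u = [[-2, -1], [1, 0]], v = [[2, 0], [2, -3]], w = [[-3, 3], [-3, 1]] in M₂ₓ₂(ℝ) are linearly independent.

linearly independent

Take coordinates with respect to the standard basis {E₁₁, E₁₂, E₂₁, E₂₂}.
Row-reduce the matrix whose columns are u, v, w.
The reduction yields 3 nonzero rows, so the rank is 3.
Since rank = 3 (the number of vectors), the set is linearly independent.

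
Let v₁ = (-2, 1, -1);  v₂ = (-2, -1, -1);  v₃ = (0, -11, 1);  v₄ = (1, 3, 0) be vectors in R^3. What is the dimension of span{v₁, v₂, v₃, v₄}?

dim = 3

Form the matrix with v₁, v₂, v₃, v₄ as columns and reduce.
There are 3 pivot columns, so rank = 3.
(With 4 elements in a 3-dimensional space the rank is at most 3.)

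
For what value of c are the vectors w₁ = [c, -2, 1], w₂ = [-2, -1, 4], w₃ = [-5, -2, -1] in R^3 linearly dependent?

c = -43/9

The vectors are dependent exactly when the determinant of the matrix with rows w₁, w₂, w₃ vanishes.
Cofactor expansion gives det = 9*c + 43.
Solving 9*c + 43 = 0 yields c = -43/9.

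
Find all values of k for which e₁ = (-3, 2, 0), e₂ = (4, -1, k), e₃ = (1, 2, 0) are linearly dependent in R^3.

k = 0

Dependence holds iff the 3×3 matrix [e₁ e₂ e₃] is singular.
Cofactor expansion gives det = 8*k.
This vanishes exactly when k = 0.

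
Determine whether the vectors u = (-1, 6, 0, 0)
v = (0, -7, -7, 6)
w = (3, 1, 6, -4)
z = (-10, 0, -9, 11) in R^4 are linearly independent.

linearly independent

The matrix [u|v|w|z] has determinant -707.
A nonzero determinant means the columns are linearly independent.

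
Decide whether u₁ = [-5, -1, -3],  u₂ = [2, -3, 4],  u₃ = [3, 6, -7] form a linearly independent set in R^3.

Form the 3×3 matrix with these as columns; its determinant is -74.
A nonzero determinant means the columns are linearly independent.

linearly independent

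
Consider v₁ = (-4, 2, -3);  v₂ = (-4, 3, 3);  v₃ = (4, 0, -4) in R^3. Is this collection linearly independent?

linearly independent

Place the vectors as rows of a 3×3 matrix and reduce to echelon form.
The reduction yields 3 nonzero rows, so the rank is 3.
Since rank = 3 (the number of vectors), the set is linearly independent.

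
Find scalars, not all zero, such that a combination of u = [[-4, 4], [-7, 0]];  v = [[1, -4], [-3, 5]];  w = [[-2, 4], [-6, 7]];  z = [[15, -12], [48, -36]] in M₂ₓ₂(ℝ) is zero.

Take coordinates with respect to {E₁₁, E₁₂, E₂₁, E₂₂}.
Row-reduce the matrix with u, v, w, z as columns; the null space gives the coefficients.
One solution (up to scaling) is (3, 3, 3, 1).

3u + 3v + 3w + z = 0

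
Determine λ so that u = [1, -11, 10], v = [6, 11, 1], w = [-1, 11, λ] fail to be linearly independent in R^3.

λ = -10

The vectors are dependent exactly when the determinant of the matrix with rows u, v, w vanishes.
Expanding, det = 77*λ + 770.
Solving 77*λ + 770 = 0 yields λ = -10.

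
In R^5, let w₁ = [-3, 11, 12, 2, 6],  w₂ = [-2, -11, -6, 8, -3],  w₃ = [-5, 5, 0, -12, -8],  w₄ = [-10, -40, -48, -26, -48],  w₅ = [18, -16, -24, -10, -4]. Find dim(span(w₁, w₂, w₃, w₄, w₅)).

3

Put the 5×5 matrix [w₁|w₂|w₃|w₄|w₅] into echelon form.
The echelon form has 3 nonzero rows, so the rank is 3.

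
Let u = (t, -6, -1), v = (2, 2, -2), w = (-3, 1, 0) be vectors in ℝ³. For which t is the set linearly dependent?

The vectors are dependent exactly when the determinant of the matrix with rows u, v, w vanishes.
Cofactor expansion gives det = 2*t - 44.
Setting this to zero gives t = 22.

t = 22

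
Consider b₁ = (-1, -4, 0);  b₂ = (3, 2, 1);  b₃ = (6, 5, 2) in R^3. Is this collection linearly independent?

The matrix [b₁|b₂|b₃] has determinant 1.
A nonzero determinant means the columns are linearly independent.

linearly independent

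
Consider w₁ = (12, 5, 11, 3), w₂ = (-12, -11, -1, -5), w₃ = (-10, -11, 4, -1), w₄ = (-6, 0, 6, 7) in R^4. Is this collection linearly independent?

Form the 4×4 matrix with these as columns; its determinant is 3280.
A nonzero determinant means the columns are linearly independent.

linearly independent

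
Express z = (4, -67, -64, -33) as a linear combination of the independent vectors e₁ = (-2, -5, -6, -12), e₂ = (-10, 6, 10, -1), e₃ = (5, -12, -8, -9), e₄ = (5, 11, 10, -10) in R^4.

Solve the system with e₁, e₂, e₃, e₄ as columns and z as the right-hand side.
Row-reducing the augmented matrix gives the unique coefficients (a₁, …, a₄) = (3, -1, 2, -2).

z = 3e₁ - e₂ + 2e₃ - 2e₄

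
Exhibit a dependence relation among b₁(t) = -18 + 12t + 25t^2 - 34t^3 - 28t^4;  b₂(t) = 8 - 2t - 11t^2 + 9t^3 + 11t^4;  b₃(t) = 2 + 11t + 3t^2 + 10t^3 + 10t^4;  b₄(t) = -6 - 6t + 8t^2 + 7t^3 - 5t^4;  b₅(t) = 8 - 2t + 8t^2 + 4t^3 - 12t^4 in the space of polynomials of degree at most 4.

Write each element as a vector in ℝ⁵ using {1, t, …, t^4}.
Write the vectors as columns of a matrix and find a nonzero vector in its null space.
A generator of the null space is (1, 3, 0, 1, 0).

b₁ + 3b₂ + b₄ = 0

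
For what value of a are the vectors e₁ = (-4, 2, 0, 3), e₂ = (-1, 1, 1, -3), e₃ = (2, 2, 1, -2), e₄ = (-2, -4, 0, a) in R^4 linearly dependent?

The set is linearly dependent precisely when det[e₁; e₂; e₃; e₄] = 0.
Cofactor expansion gives det = 10*a + 50.
This vanishes exactly when a = -5.

a = -5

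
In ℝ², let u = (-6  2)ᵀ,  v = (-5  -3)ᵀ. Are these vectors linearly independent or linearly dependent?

Form the 2×2 matrix with these as columns; its determinant is 28.
A nonzero determinant means the columns are linearly independent.

linearly independent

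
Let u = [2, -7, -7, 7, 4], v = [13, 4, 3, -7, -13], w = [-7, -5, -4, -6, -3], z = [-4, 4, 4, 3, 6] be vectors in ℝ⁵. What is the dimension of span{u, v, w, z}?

Apply Gaussian elimination to the matrix whose rows are u, v, w, z.
There are 3 pivot columns, so rank = 3.

dim = 3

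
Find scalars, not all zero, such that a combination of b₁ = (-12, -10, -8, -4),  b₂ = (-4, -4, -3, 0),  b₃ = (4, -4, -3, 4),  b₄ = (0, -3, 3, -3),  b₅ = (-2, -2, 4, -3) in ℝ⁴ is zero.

Row-reduce the matrix with b₁, b₂, b₃, b₄, b₅ as columns; the null space gives the coefficients.
The free variable yields coefficients (1, -3, 1, -2, 2) (any nonzero multiple also works).

b₁ - 3b₂ + b₃ - 2b₄ + 2b₅ = 0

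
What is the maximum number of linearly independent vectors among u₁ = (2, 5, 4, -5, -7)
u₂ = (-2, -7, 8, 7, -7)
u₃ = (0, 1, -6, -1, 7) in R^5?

2

Form the matrix with u₁, u₂, u₃ as columns and reduce.
There are 2 pivot columns, so rank = 2.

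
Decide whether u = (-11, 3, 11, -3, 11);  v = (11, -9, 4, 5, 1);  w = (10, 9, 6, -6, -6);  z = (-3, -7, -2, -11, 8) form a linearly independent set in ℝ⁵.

Row-reduce the matrix whose columns are u, v, w, z.
The reduction yields 4 nonzero rows, so the rank is 4.
Since rank = 4 (the number of vectors), the set is linearly independent.

linearly independent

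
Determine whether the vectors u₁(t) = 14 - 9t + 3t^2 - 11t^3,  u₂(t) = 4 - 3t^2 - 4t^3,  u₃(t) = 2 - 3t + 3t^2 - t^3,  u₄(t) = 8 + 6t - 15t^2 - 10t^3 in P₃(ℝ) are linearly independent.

Write each element as a coordinate vector in ℝ⁴ using {1, t, …, t^3}.
Form the 4×4 matrix with these as columns; its determinant is 0.
A zero determinant means the columns are linearly dependent.

linearly dependent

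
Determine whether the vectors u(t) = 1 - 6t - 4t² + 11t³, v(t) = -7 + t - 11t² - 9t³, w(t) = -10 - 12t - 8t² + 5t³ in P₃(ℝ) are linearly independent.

linearly independent

Take coordinates with respect to the standard basis {1, t, …, t³}.
Row-reduce the matrix whose columns are u, v, w.
The reduction yields 3 nonzero rows, so the rank is 3.
Since rank = 3 (the number of vectors), the set is linearly independent.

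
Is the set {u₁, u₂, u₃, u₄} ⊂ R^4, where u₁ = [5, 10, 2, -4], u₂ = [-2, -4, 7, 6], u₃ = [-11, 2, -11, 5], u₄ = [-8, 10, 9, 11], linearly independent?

linearly independent

Form the 4×4 matrix with these as columns; its determinant is 2058.
A nonzero determinant means the columns are linearly independent.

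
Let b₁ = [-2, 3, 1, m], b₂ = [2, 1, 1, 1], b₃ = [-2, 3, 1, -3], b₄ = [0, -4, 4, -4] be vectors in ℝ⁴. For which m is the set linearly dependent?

Dependence holds iff the 4×4 matrix [b₁ b₂ b₃ b₄] is singular.
The determinant works out to -48*m - 144.
Setting this to zero gives m = -3.

m = -3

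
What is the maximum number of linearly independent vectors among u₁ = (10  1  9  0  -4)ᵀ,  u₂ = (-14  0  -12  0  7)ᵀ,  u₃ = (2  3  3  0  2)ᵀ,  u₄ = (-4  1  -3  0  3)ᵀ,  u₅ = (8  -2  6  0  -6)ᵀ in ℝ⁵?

2

Put the 5×5 matrix [u₁|u₂|u₃|u₄|u₅] into echelon form.
The echelon form has 2 nonzero rows, so the rank is 2.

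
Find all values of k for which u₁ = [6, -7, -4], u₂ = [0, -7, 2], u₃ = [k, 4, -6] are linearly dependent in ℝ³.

Dependence holds iff the 3×3 matrix [u₁ u₂ u₃] is singular.
Expanding, det = 204 - 42*k.
Solving 204 - 42*k = 0 yields k = 34/7.

k = 34/7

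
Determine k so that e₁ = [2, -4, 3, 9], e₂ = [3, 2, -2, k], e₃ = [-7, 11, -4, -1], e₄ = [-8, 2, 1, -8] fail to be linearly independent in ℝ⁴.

Dependence holds iff the 4×4 matrix [e₁ e₂ e₃ e₄] is singular.
The determinant works out to 104*k - 377.
This vanishes exactly when k = 29/8.

k = 29/8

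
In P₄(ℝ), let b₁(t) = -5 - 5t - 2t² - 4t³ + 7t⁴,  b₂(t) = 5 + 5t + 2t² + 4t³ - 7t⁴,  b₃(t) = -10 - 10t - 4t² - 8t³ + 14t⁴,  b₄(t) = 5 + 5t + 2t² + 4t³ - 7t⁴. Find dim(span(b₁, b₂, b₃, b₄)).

1

Use coordinates relative to {1, t, …, t⁴}.
Apply Gaussian elimination to the matrix whose rows are b₁, b₂, b₃, b₄.
There is 1 pivot column, so rank = 1.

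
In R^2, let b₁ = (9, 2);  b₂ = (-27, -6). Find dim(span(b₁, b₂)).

Form the matrix with b₁, b₂ as columns and reduce.
The echelon form has 1 nonzero row, so the rank is 1.

dim = 1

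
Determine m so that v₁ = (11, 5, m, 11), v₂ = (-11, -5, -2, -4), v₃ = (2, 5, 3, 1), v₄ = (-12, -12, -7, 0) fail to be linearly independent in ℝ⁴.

Dependence holds iff the 4×4 matrix [v₁ v₂ v₃ v₄] is singular.
The determinant works out to 243 - 216*m.
This vanishes exactly when m = 9/8.

m = 9/8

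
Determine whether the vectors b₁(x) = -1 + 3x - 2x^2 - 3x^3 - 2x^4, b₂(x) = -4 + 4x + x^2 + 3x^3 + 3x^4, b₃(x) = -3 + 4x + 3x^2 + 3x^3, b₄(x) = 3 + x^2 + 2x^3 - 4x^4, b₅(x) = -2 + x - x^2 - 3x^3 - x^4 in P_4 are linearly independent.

linearly independent

Write each element as a coordinate vector in ℝ⁵ using {1, x, …, x^4}.
Row-reduce the matrix whose columns are b₁, b₂, b₃, b₄, b₅.
The reduction yields 5 nonzero rows, so the rank is 5.
Since rank = 5 (the number of vectors), the set is linearly independent.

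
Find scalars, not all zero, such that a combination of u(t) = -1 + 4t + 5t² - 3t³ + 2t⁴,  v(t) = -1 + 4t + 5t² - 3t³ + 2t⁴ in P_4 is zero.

Pass to coordinate vectors relative to the basis {1, t, …, t⁴}.
Set up α₁u + α₂v = 0 and solve the homogeneous system.
One solution (up to scaling) is (1, -1).

u - v = 0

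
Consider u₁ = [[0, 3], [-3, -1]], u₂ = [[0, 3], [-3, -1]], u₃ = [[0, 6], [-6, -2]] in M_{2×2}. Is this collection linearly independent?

linearly dependent

Write each element as a coordinate vector in ℝ⁴ using {E₁₁, E₁₂, E₂₁, E₂₂}.
Two of the vectors are equal, giving an immediate dependence.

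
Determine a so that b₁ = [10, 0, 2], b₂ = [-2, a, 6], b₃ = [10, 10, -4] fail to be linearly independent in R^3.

The set is linearly dependent precisely when det[b₁; b₂; b₃] = 0.
The determinant works out to -60*a - 640.
Setting this to zero gives a = -32/3.

a = -32/3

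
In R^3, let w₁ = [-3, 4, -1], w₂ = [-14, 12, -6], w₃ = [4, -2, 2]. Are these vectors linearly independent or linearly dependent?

Row-reduce the matrix whose columns are w₁, w₂, w₃.
The reduction yields 2 nonzero rows, so the rank is 2.
Since rank 2 < 3, the set is linearly dependent.

linearly dependent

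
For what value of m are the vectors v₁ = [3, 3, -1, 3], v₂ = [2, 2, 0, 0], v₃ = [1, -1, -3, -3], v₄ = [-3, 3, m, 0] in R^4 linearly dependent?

The vectors are dependent exactly when the determinant of the matrix with rows v₁, v₂, v₃, v₄ vanishes.
Expanding, det = 12*m - 144.
This vanishes exactly when m = 12.

m = 12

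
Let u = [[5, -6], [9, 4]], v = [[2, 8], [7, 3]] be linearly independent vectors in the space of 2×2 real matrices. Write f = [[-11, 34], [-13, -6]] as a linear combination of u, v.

Take coordinate vectors relative to {E₁₁, E₁₂, E₂₁, E₂₂}.
Solve the system with u, v as columns and f as the right-hand side.
The system has the unique solution (c₁, c₂) = (-3, 2).

f = -3u + 2v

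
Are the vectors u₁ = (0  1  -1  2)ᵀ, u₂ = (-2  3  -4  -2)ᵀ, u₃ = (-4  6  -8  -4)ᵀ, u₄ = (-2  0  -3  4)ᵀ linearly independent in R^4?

linearly dependent

One vector is a scalar multiple of another, so the set is dependent.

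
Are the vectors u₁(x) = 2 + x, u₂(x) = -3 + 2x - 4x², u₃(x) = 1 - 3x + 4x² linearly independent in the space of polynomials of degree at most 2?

Write each element as a coordinate vector in ℝ³ using {1, x, x²}.
The matrix [u₁|u₂|u₃] has determinant 0.
A zero determinant means the columns are linearly dependent.

linearly dependent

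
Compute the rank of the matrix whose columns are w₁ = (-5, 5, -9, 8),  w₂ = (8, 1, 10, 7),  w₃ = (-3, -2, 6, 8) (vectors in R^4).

Apply Gaussian elimination to the matrix whose rows are w₁, w₂, w₃.
There are 3 pivot columns, so rank = 3.

3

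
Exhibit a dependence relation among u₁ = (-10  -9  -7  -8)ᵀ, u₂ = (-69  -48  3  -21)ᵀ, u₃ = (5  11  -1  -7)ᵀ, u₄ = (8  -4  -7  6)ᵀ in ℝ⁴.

Write the vectors as columns of a matrix and find a nonzero vector in its null space.
The free variable yields coefficients (3, -1, -3, -3) (any nonzero multiple also works).

3u₁ - u₂ - 3u₃ - 3u₄ = 0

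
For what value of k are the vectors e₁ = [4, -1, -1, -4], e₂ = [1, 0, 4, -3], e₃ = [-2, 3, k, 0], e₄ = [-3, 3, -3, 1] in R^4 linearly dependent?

k = -17/4

The set is linearly dependent precisely when det[e₁; e₂; e₃; e₄] = 0.
Cofactor expansion gives det = 16*k + 68.
Solving 16*k + 68 = 0 yields k = -17/4.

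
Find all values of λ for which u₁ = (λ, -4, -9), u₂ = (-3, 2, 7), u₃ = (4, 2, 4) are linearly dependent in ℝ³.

Dependence holds iff the 3×3 matrix [u₁ u₂ u₃] is singular.
The determinant works out to -6*λ - 34.
Solving -6*λ - 34 = 0 yields λ = -17/3.

λ = -17/3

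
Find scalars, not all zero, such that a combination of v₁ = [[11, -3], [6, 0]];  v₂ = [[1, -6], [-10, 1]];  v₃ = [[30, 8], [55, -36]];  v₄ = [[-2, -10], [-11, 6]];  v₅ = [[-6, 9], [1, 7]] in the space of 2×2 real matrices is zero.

v₁ - 3v₂ - v₃ - 2v₄ - 3v₅ = 0

Take coordinates with respect to {E₁₁, E₁₂, E₂₁, E₂₂}.
Write the vectors as columns of a matrix and find a nonzero vector in its null space.
The free variable yields coefficients (1, -3, -1, -2, -3) (any nonzero multiple also works).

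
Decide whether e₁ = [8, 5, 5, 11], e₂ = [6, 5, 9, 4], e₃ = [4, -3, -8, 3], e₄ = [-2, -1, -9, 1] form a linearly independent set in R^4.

linearly independent

Form the 4×4 matrix with these as columns; its determinant is -1286.
A nonzero determinant means the columns are linearly independent.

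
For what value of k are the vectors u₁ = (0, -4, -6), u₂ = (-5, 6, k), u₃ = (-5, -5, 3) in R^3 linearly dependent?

Dependence holds iff the 3×3 matrix [u₁ u₂ u₃] is singular.
Expanding, det = 20*k - 390.
Setting this to zero gives k = 39/2.

k = 39/2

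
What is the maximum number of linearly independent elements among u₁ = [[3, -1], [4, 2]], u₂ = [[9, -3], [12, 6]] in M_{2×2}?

1

Represent each element by its coordinate vector in ℝ⁴.
Row-reduce the 2×4 matrix with these as rows.
Reduction leaves 1 leading entry, giving rank 1.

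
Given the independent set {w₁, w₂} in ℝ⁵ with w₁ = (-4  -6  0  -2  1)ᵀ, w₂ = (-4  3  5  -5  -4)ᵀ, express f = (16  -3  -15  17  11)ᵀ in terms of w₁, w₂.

f = -w₁ - 3w₂

Since w₁, w₂ are independent, the coefficients expressing f are uniquely determined by a linear system.
The system has the unique solution (c₁, c₂) = (-1, -3).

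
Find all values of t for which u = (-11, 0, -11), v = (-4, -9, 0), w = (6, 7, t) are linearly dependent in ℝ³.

Dependence holds iff the 3×3 matrix [u v w] is singular.
The determinant works out to 99*t - 286.
Solving 99*t - 286 = 0 yields t = 26/9.

t = 26/9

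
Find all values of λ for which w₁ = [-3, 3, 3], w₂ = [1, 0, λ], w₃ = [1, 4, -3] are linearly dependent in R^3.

The vectors are dependent exactly when the determinant of the matrix with rows w₁, w₂, w₃ vanishes.
Expanding, det = 15*λ + 21.
This vanishes exactly when λ = -7/5.

λ = -7/5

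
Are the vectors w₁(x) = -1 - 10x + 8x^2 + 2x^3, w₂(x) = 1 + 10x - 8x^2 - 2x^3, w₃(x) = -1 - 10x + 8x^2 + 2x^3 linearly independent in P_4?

linearly dependent

Take coordinates with respect to the standard basis {1, x, …, x^4}.
Place the vectors as rows of a 3×5 matrix and reduce to echelon form.
The reduction yields 1 nonzero row, so the rank is 1.
Since rank 1 < 3, the set is linearly dependent.
Indeed w₁ + w₂ = 0.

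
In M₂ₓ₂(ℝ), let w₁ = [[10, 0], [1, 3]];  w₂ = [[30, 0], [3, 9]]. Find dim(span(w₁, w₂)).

1

Pass to coordinate vectors with respect to the basis {E₁₁, E₁₂, E₂₁, E₂₂}.
Put the 4×2 matrix [w₁|w₂] into echelon form.
There is 1 pivot column, so rank = 1.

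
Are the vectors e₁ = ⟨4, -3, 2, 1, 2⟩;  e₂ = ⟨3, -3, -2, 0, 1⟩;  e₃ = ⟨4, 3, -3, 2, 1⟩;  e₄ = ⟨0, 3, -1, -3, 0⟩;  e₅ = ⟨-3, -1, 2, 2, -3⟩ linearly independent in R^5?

linearly independent

Place the vectors as rows of a 5×5 matrix and reduce to echelon form.
The reduction yields 5 nonzero rows, so the rank is 5.
Since rank = 5 (the number of vectors), the set is linearly independent.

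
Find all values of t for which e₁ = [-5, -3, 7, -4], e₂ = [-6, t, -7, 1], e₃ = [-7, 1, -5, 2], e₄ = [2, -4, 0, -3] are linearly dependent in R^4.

t = -1

The set is linearly dependent precisely when det[e₁; e₂; e₃; e₄] = 0.
Cofactor expansion gives det = -234*t - 234.
Solving -234*t - 234 = 0 yields t = -1.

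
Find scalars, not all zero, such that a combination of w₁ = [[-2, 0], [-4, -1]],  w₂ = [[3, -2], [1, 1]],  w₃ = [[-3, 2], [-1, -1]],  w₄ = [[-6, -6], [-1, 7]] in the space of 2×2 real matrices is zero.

w₂ + w₃ = 0

Write each element as a vector in ℝ⁴ using {E₁₁, E₁₂, E₂₁, E₂₂}.
Row-reduce the matrix with w₁, w₂, w₃, w₄ as columns; the null space gives the coefficients.
The free variable yields coefficients (0, 1, 1, 0) (any nonzero multiple also works).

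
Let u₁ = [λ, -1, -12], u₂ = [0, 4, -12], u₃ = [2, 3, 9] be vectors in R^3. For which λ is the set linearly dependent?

Dependence holds iff the 3×3 matrix [u₁ u₂ u₃] is singular.
The determinant works out to 72*λ + 120.
Solving 72*λ + 120 = 0 yields λ = -5/3.

λ = -5/3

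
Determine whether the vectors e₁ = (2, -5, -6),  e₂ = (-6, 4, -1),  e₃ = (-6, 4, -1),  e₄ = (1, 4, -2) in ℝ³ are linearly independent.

There are 4 vectors in a 3-dimensional space, so they cannot be linearly independent.

linearly dependent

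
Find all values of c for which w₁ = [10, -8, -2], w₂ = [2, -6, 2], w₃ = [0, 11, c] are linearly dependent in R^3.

The set is linearly dependent precisely when det[w₁; w₂; w₃] = 0.
The determinant works out to -44*c - 264.
This vanishes exactly when c = -6.

c = -6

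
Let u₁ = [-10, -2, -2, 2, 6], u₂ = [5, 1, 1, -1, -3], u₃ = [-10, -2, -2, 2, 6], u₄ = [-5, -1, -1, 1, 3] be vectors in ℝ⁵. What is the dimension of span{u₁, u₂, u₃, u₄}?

1

Form the matrix with u₁, u₂, u₃, u₄ as columns and reduce.
Exactly 1 pivot survives; hence the rank is 1.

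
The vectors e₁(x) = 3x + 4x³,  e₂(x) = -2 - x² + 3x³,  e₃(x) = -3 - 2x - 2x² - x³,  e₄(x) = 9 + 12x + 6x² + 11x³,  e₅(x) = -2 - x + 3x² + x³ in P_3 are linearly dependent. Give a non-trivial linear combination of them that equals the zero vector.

Write each element as a vector in ℝ⁴ using {1, x, …, x³}.
Set up α₁e₁ + … + α₅e₅ = 0 and solve the homogeneous system.
A generator of the null space is (2, 0, -3, -1, 0).

2e₁ - 3e₃ - e₄ = 0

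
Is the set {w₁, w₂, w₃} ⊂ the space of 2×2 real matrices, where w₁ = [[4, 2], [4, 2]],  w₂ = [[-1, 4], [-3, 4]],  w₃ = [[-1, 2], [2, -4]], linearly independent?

Take coordinates with respect to the standard basis {E₁₁, E₁₂, E₂₁, E₂₂}.
Place the vectors as rows of a 3×4 matrix and reduce to echelon form.
The reduction yields 3 nonzero rows, so the rank is 3.
Since rank = 3 (the number of vectors), the set is linearly independent.

linearly independent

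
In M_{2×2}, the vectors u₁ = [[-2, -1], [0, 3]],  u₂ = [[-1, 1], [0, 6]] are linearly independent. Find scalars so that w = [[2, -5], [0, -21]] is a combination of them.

w = u₁ - 4u₂

Work in coordinates with respect to the standard basis {E₁₁, E₁₂, E₂₁, E₂₂}.
Write w = α₁u₁ + α₂u₂ and equate components.
The system has the unique solution (α₁, α₂) = (1, -4).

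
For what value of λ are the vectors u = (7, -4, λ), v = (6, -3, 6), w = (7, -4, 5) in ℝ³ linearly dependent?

λ = 5

The set is linearly dependent precisely when det[u; v; w] = 0.
Expanding, det = 15 - 3*λ.
This vanishes exactly when λ = 5.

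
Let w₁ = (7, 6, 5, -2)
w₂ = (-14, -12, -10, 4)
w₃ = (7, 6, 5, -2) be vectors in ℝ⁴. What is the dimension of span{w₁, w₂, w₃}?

Apply Gaussian elimination to the matrix whose rows are w₁, w₂, w₃.
Exactly 1 pivot survives; hence the rank is 1.

1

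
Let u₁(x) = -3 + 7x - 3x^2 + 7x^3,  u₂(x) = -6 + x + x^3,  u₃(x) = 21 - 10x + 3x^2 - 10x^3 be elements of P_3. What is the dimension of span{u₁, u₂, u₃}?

Use coordinates relative to {1, x, …, x^3}.
Put the 4×3 matrix [u₁|u₂|u₃] into echelon form.
Exactly 2 pivots survive; hence the rank is 2.

2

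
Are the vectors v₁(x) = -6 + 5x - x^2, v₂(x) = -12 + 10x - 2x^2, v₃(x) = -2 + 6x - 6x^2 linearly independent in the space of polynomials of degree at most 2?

linearly dependent

Take coordinates with respect to the standard basis {1, x, x^2}.
One vector is a scalar multiple of another, so the set is dependent.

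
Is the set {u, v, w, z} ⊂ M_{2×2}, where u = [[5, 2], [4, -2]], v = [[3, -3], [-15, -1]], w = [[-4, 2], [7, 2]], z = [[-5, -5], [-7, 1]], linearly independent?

linearly dependent

Take coordinates with respect to the standard basis {E₁₁, E₁₂, E₂₁, E₂₂}.
Place the vectors as rows of a 4×4 matrix and reduce to echelon form.
The reduction yields 3 nonzero rows, so the rank is 3.
Since rank 3 < 4, the set is linearly dependent.
Indeed 2u + v + 2w + z = 0.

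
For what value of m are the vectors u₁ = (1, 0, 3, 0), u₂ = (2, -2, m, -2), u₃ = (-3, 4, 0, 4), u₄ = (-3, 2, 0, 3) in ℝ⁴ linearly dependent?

The vectors are dependent exactly when the determinant of the matrix with rows u₁, u₂, u₃, u₄ vanishes.
Expanding, det = 6 - 4*m.
Solving 6 - 4*m = 0 yields m = 3/2.

m = 3/2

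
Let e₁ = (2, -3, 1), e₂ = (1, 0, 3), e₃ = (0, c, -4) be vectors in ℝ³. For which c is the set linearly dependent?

Dependence holds iff the 3×3 matrix [e₁ e₂ e₃] is singular.
Expanding, det = -5*c - 12.
This vanishes exactly when c = -12/5.

c = -12/5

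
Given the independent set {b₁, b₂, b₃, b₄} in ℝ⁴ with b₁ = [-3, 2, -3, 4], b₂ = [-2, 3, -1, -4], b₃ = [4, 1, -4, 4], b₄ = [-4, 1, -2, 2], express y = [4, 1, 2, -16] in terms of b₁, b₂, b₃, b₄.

y = -4b₁ + 2b₂ + b₃ + 2b₄

Set up the augmented matrix [b₁ | b₂ | b₃ | b₄ | y] and row-reduce.
The system has the unique solution (α₁, …, α₄) = (-4, 2, 1, 2).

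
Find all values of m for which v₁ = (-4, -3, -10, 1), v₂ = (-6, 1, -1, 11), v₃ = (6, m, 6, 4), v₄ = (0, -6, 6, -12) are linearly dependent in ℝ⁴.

Place the vectors as rows of a 4×4 matrix; dependence ⇔ determinant zero.
Cofactor expansion gives det = 6300 - 900*m.
Solving 6300 - 900*m = 0 yields m = 7.

m = 7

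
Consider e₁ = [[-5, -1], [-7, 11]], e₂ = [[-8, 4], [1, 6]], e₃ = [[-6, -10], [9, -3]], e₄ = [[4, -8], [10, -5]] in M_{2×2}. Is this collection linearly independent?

Write each element as a coordinate vector in ℝ⁴ using {E₁₁, E₁₂, E₂₁, E₂₂}.
Form the 4×4 matrix with these as columns; its determinant is -7948.
A nonzero determinant means the columns are linearly independent.

linearly independent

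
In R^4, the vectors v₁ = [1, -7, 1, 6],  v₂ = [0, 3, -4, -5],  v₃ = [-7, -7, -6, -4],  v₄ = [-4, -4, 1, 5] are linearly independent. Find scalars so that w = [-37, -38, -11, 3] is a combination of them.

w = -v₁ - 3v₂ + 4v₃ + 2v₄

Write w = α₁v₁ + … + α₄v₄ and equate components.
Back-substitution yields (α₁, …, α₄) = (-1, -3, 4, 2).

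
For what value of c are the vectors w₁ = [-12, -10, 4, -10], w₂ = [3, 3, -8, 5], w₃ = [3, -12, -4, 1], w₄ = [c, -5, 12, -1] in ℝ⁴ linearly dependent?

c = 7

Place the vectors as rows of a 4×4 matrix; dependence ⇔ determinant zero.
The determinant works out to 4956 - 708*c.
This vanishes exactly when c = 7.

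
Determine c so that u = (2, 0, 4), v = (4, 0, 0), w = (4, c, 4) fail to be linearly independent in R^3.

Place the vectors as rows of a 3×3 matrix; dependence ⇔ determinant zero.
Cofactor expansion gives det = 16*c.
Setting this to zero gives c = 0.

c = 0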